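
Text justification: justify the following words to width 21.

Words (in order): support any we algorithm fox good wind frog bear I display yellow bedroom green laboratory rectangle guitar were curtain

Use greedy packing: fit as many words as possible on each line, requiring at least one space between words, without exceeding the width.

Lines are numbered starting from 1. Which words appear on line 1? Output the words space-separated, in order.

Answer: support any we

Derivation:
Line 1: ['support', 'any', 'we'] (min_width=14, slack=7)
Line 2: ['algorithm', 'fox', 'good'] (min_width=18, slack=3)
Line 3: ['wind', 'frog', 'bear', 'I'] (min_width=16, slack=5)
Line 4: ['display', 'yellow'] (min_width=14, slack=7)
Line 5: ['bedroom', 'green'] (min_width=13, slack=8)
Line 6: ['laboratory', 'rectangle'] (min_width=20, slack=1)
Line 7: ['guitar', 'were', 'curtain'] (min_width=19, slack=2)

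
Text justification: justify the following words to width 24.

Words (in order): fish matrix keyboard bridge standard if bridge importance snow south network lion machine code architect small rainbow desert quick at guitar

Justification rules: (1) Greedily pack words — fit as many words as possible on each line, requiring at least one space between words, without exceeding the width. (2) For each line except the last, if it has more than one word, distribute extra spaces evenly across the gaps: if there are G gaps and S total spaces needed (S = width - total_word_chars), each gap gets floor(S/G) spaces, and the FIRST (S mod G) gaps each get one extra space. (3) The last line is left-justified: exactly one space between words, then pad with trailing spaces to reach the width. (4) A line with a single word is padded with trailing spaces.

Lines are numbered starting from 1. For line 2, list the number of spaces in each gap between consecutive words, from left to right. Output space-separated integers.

Line 1: ['fish', 'matrix', 'keyboard'] (min_width=20, slack=4)
Line 2: ['bridge', 'standard', 'if'] (min_width=18, slack=6)
Line 3: ['bridge', 'importance', 'snow'] (min_width=22, slack=2)
Line 4: ['south', 'network', 'lion'] (min_width=18, slack=6)
Line 5: ['machine', 'code', 'architect'] (min_width=22, slack=2)
Line 6: ['small', 'rainbow', 'desert'] (min_width=20, slack=4)
Line 7: ['quick', 'at', 'guitar'] (min_width=15, slack=9)

Answer: 4 4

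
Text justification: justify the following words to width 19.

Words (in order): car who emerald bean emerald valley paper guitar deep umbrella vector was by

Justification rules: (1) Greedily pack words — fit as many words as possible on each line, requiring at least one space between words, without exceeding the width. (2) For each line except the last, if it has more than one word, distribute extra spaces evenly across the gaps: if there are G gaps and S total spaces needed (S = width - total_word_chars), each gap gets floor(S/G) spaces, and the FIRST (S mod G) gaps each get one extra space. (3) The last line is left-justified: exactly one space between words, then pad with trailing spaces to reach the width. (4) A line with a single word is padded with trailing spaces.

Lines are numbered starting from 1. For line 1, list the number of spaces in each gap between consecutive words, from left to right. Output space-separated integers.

Answer: 3 3

Derivation:
Line 1: ['car', 'who', 'emerald'] (min_width=15, slack=4)
Line 2: ['bean', 'emerald', 'valley'] (min_width=19, slack=0)
Line 3: ['paper', 'guitar', 'deep'] (min_width=17, slack=2)
Line 4: ['umbrella', 'vector', 'was'] (min_width=19, slack=0)
Line 5: ['by'] (min_width=2, slack=17)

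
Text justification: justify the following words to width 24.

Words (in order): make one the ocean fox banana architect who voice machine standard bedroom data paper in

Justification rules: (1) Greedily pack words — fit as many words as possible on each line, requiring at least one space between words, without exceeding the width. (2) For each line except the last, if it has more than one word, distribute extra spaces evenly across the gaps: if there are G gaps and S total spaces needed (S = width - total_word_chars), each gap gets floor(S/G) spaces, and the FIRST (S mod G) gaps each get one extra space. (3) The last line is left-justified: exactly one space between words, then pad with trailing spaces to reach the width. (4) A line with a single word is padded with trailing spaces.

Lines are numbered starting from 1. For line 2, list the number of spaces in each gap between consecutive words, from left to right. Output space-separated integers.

Answer: 3 3

Derivation:
Line 1: ['make', 'one', 'the', 'ocean', 'fox'] (min_width=22, slack=2)
Line 2: ['banana', 'architect', 'who'] (min_width=20, slack=4)
Line 3: ['voice', 'machine', 'standard'] (min_width=22, slack=2)
Line 4: ['bedroom', 'data', 'paper', 'in'] (min_width=21, slack=3)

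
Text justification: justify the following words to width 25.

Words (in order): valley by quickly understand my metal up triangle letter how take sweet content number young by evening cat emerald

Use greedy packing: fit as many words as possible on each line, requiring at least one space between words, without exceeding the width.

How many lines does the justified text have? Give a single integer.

Line 1: ['valley', 'by', 'quickly'] (min_width=17, slack=8)
Line 2: ['understand', 'my', 'metal', 'up'] (min_width=22, slack=3)
Line 3: ['triangle', 'letter', 'how', 'take'] (min_width=24, slack=1)
Line 4: ['sweet', 'content', 'number'] (min_width=20, slack=5)
Line 5: ['young', 'by', 'evening', 'cat'] (min_width=20, slack=5)
Line 6: ['emerald'] (min_width=7, slack=18)
Total lines: 6

Answer: 6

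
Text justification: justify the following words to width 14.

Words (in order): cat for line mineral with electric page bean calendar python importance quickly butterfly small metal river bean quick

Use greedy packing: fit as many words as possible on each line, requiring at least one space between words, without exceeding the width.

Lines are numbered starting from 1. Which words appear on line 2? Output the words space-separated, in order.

Line 1: ['cat', 'for', 'line'] (min_width=12, slack=2)
Line 2: ['mineral', 'with'] (min_width=12, slack=2)
Line 3: ['electric', 'page'] (min_width=13, slack=1)
Line 4: ['bean', 'calendar'] (min_width=13, slack=1)
Line 5: ['python'] (min_width=6, slack=8)
Line 6: ['importance'] (min_width=10, slack=4)
Line 7: ['quickly'] (min_width=7, slack=7)
Line 8: ['butterfly'] (min_width=9, slack=5)
Line 9: ['small', 'metal'] (min_width=11, slack=3)
Line 10: ['river', 'bean'] (min_width=10, slack=4)
Line 11: ['quick'] (min_width=5, slack=9)

Answer: mineral with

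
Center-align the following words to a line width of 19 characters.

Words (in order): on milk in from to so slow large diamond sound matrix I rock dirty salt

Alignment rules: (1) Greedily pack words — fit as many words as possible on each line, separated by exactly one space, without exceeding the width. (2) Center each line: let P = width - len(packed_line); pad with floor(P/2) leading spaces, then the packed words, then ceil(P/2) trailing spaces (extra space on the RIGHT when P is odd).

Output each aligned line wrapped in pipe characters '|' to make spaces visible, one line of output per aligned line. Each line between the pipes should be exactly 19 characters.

Answer: |on milk in from to |
|   so slow large   |
|   diamond sound   |
|matrix I rock dirty|
|       salt        |

Derivation:
Line 1: ['on', 'milk', 'in', 'from', 'to'] (min_width=18, slack=1)
Line 2: ['so', 'slow', 'large'] (min_width=13, slack=6)
Line 3: ['diamond', 'sound'] (min_width=13, slack=6)
Line 4: ['matrix', 'I', 'rock', 'dirty'] (min_width=19, slack=0)
Line 5: ['salt'] (min_width=4, slack=15)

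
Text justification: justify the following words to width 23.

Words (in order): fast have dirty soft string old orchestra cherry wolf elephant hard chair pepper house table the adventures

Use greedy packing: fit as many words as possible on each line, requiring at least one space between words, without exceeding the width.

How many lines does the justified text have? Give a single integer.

Line 1: ['fast', 'have', 'dirty', 'soft'] (min_width=20, slack=3)
Line 2: ['string', 'old', 'orchestra'] (min_width=20, slack=3)
Line 3: ['cherry', 'wolf', 'elephant'] (min_width=20, slack=3)
Line 4: ['hard', 'chair', 'pepper', 'house'] (min_width=23, slack=0)
Line 5: ['table', 'the', 'adventures'] (min_width=20, slack=3)
Total lines: 5

Answer: 5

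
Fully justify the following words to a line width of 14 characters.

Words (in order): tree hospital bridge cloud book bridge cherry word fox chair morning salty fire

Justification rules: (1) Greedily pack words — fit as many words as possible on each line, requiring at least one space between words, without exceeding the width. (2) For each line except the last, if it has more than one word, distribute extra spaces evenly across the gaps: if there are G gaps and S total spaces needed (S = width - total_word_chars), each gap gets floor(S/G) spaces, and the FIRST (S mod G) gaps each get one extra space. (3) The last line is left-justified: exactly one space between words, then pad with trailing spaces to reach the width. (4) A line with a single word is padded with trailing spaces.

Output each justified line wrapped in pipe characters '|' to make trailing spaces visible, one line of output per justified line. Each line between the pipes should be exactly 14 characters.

Line 1: ['tree', 'hospital'] (min_width=13, slack=1)
Line 2: ['bridge', 'cloud'] (min_width=12, slack=2)
Line 3: ['book', 'bridge'] (min_width=11, slack=3)
Line 4: ['cherry', 'word'] (min_width=11, slack=3)
Line 5: ['fox', 'chair'] (min_width=9, slack=5)
Line 6: ['morning', 'salty'] (min_width=13, slack=1)
Line 7: ['fire'] (min_width=4, slack=10)

Answer: |tree  hospital|
|bridge   cloud|
|book    bridge|
|cherry    word|
|fox      chair|
|morning  salty|
|fire          |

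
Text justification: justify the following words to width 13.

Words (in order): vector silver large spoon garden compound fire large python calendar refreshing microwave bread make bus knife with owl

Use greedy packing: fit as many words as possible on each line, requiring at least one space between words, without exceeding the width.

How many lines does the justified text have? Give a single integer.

Line 1: ['vector', 'silver'] (min_width=13, slack=0)
Line 2: ['large', 'spoon'] (min_width=11, slack=2)
Line 3: ['garden'] (min_width=6, slack=7)
Line 4: ['compound', 'fire'] (min_width=13, slack=0)
Line 5: ['large', 'python'] (min_width=12, slack=1)
Line 6: ['calendar'] (min_width=8, slack=5)
Line 7: ['refreshing'] (min_width=10, slack=3)
Line 8: ['microwave'] (min_width=9, slack=4)
Line 9: ['bread', 'make'] (min_width=10, slack=3)
Line 10: ['bus', 'knife'] (min_width=9, slack=4)
Line 11: ['with', 'owl'] (min_width=8, slack=5)
Total lines: 11

Answer: 11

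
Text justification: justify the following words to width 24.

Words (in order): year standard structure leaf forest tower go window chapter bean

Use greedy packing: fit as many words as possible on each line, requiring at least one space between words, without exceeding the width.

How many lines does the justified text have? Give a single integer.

Answer: 3

Derivation:
Line 1: ['year', 'standard', 'structure'] (min_width=23, slack=1)
Line 2: ['leaf', 'forest', 'tower', 'go'] (min_width=20, slack=4)
Line 3: ['window', 'chapter', 'bean'] (min_width=19, slack=5)
Total lines: 3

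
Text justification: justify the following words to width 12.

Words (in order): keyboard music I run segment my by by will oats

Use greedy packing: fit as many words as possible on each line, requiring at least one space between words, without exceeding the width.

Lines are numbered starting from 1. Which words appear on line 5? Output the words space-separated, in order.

Answer: oats

Derivation:
Line 1: ['keyboard'] (min_width=8, slack=4)
Line 2: ['music', 'I', 'run'] (min_width=11, slack=1)
Line 3: ['segment', 'my'] (min_width=10, slack=2)
Line 4: ['by', 'by', 'will'] (min_width=10, slack=2)
Line 5: ['oats'] (min_width=4, slack=8)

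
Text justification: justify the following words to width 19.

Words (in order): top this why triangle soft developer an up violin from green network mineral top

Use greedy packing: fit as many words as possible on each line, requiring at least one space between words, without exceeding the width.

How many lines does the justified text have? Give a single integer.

Line 1: ['top', 'this', 'why'] (min_width=12, slack=7)
Line 2: ['triangle', 'soft'] (min_width=13, slack=6)
Line 3: ['developer', 'an', 'up'] (min_width=15, slack=4)
Line 4: ['violin', 'from', 'green'] (min_width=17, slack=2)
Line 5: ['network', 'mineral', 'top'] (min_width=19, slack=0)
Total lines: 5

Answer: 5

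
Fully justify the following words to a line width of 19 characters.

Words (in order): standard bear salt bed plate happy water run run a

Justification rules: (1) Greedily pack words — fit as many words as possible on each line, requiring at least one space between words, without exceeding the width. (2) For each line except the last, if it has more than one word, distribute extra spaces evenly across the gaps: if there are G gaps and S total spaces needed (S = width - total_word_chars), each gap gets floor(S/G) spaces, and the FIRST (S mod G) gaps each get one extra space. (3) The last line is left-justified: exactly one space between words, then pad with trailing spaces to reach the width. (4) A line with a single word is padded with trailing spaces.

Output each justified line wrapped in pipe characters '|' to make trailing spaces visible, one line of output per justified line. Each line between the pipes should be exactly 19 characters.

Answer: |standard  bear salt|
|bed   plate   happy|
|water run run a    |

Derivation:
Line 1: ['standard', 'bear', 'salt'] (min_width=18, slack=1)
Line 2: ['bed', 'plate', 'happy'] (min_width=15, slack=4)
Line 3: ['water', 'run', 'run', 'a'] (min_width=15, slack=4)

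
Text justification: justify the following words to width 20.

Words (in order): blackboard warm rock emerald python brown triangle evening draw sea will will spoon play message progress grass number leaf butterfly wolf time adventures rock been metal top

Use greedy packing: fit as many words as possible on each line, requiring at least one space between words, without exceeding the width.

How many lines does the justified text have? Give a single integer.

Answer: 10

Derivation:
Line 1: ['blackboard', 'warm', 'rock'] (min_width=20, slack=0)
Line 2: ['emerald', 'python', 'brown'] (min_width=20, slack=0)
Line 3: ['triangle', 'evening'] (min_width=16, slack=4)
Line 4: ['draw', 'sea', 'will', 'will'] (min_width=18, slack=2)
Line 5: ['spoon', 'play', 'message'] (min_width=18, slack=2)
Line 6: ['progress', 'grass'] (min_width=14, slack=6)
Line 7: ['number', 'leaf'] (min_width=11, slack=9)
Line 8: ['butterfly', 'wolf', 'time'] (min_width=19, slack=1)
Line 9: ['adventures', 'rock', 'been'] (min_width=20, slack=0)
Line 10: ['metal', 'top'] (min_width=9, slack=11)
Total lines: 10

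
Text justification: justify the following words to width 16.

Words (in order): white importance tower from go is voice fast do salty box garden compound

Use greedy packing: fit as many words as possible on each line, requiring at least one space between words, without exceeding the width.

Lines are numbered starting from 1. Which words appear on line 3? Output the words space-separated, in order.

Line 1: ['white', 'importance'] (min_width=16, slack=0)
Line 2: ['tower', 'from', 'go', 'is'] (min_width=16, slack=0)
Line 3: ['voice', 'fast', 'do'] (min_width=13, slack=3)
Line 4: ['salty', 'box', 'garden'] (min_width=16, slack=0)
Line 5: ['compound'] (min_width=8, slack=8)

Answer: voice fast do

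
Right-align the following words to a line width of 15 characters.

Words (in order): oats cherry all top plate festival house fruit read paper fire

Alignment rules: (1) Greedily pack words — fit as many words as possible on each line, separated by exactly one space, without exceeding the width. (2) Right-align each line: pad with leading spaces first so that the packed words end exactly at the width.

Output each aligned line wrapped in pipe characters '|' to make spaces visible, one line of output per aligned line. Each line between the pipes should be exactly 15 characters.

Line 1: ['oats', 'cherry', 'all'] (min_width=15, slack=0)
Line 2: ['top', 'plate'] (min_width=9, slack=6)
Line 3: ['festival', 'house'] (min_width=14, slack=1)
Line 4: ['fruit', 'read'] (min_width=10, slack=5)
Line 5: ['paper', 'fire'] (min_width=10, slack=5)

Answer: |oats cherry all|
|      top plate|
| festival house|
|     fruit read|
|     paper fire|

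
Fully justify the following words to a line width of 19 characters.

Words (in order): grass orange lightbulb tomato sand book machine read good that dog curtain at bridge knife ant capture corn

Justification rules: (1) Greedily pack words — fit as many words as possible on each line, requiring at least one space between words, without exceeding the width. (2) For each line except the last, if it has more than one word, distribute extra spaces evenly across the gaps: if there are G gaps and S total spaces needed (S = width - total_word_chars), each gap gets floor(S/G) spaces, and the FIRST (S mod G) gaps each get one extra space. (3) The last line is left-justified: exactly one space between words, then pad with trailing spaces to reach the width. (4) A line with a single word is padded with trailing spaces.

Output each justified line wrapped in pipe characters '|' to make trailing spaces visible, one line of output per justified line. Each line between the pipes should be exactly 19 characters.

Line 1: ['grass', 'orange'] (min_width=12, slack=7)
Line 2: ['lightbulb', 'tomato'] (min_width=16, slack=3)
Line 3: ['sand', 'book', 'machine'] (min_width=17, slack=2)
Line 4: ['read', 'good', 'that', 'dog'] (min_width=18, slack=1)
Line 5: ['curtain', 'at', 'bridge'] (min_width=17, slack=2)
Line 6: ['knife', 'ant', 'capture'] (min_width=17, slack=2)
Line 7: ['corn'] (min_width=4, slack=15)

Answer: |grass        orange|
|lightbulb    tomato|
|sand  book  machine|
|read  good that dog|
|curtain  at  bridge|
|knife  ant  capture|
|corn               |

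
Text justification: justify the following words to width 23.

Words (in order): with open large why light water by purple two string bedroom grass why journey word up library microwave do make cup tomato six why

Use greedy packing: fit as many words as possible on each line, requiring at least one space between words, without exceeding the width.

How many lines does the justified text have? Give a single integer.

Answer: 6

Derivation:
Line 1: ['with', 'open', 'large', 'why'] (min_width=19, slack=4)
Line 2: ['light', 'water', 'by', 'purple'] (min_width=21, slack=2)
Line 3: ['two', 'string', 'bedroom'] (min_width=18, slack=5)
Line 4: ['grass', 'why', 'journey', 'word'] (min_width=22, slack=1)
Line 5: ['up', 'library', 'microwave', 'do'] (min_width=23, slack=0)
Line 6: ['make', 'cup', 'tomato', 'six', 'why'] (min_width=23, slack=0)
Total lines: 6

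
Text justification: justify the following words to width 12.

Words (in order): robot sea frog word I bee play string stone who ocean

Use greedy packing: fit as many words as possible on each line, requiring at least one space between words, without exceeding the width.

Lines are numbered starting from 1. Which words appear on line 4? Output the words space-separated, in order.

Answer: string stone

Derivation:
Line 1: ['robot', 'sea'] (min_width=9, slack=3)
Line 2: ['frog', 'word', 'I'] (min_width=11, slack=1)
Line 3: ['bee', 'play'] (min_width=8, slack=4)
Line 4: ['string', 'stone'] (min_width=12, slack=0)
Line 5: ['who', 'ocean'] (min_width=9, slack=3)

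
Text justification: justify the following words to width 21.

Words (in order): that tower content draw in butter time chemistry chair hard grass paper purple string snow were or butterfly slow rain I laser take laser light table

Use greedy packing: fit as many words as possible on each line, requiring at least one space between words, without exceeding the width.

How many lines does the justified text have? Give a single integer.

Answer: 8

Derivation:
Line 1: ['that', 'tower', 'content'] (min_width=18, slack=3)
Line 2: ['draw', 'in', 'butter', 'time'] (min_width=19, slack=2)
Line 3: ['chemistry', 'chair', 'hard'] (min_width=20, slack=1)
Line 4: ['grass', 'paper', 'purple'] (min_width=18, slack=3)
Line 5: ['string', 'snow', 'were', 'or'] (min_width=19, slack=2)
Line 6: ['butterfly', 'slow', 'rain', 'I'] (min_width=21, slack=0)
Line 7: ['laser', 'take', 'laser'] (min_width=16, slack=5)
Line 8: ['light', 'table'] (min_width=11, slack=10)
Total lines: 8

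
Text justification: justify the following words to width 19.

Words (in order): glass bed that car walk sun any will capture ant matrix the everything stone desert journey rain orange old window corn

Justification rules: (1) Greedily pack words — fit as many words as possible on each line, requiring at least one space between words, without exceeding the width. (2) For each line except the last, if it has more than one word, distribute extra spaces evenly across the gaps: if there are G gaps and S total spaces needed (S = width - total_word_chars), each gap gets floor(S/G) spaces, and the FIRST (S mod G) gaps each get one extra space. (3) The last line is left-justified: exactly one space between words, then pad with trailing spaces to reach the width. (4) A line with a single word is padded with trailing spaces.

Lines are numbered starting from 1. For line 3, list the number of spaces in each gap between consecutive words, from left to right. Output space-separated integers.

Line 1: ['glass', 'bed', 'that', 'car'] (min_width=18, slack=1)
Line 2: ['walk', 'sun', 'any', 'will'] (min_width=17, slack=2)
Line 3: ['capture', 'ant', 'matrix'] (min_width=18, slack=1)
Line 4: ['the', 'everything'] (min_width=14, slack=5)
Line 5: ['stone', 'desert'] (min_width=12, slack=7)
Line 6: ['journey', 'rain', 'orange'] (min_width=19, slack=0)
Line 7: ['old', 'window', 'corn'] (min_width=15, slack=4)

Answer: 2 1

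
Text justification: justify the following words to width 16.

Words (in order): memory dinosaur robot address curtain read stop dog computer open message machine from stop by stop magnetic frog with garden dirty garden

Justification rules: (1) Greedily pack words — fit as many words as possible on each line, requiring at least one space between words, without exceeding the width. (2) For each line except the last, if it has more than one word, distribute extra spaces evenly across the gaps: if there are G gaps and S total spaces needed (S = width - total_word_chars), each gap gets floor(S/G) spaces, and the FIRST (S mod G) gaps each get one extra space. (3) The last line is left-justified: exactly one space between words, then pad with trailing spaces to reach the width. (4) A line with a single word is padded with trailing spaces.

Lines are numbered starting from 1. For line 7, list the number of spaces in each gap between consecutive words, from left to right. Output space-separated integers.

Line 1: ['memory', 'dinosaur'] (min_width=15, slack=1)
Line 2: ['robot', 'address'] (min_width=13, slack=3)
Line 3: ['curtain', 'read'] (min_width=12, slack=4)
Line 4: ['stop', 'dog'] (min_width=8, slack=8)
Line 5: ['computer', 'open'] (min_width=13, slack=3)
Line 6: ['message', 'machine'] (min_width=15, slack=1)
Line 7: ['from', 'stop', 'by'] (min_width=12, slack=4)
Line 8: ['stop', 'magnetic'] (min_width=13, slack=3)
Line 9: ['frog', 'with', 'garden'] (min_width=16, slack=0)
Line 10: ['dirty', 'garden'] (min_width=12, slack=4)

Answer: 3 3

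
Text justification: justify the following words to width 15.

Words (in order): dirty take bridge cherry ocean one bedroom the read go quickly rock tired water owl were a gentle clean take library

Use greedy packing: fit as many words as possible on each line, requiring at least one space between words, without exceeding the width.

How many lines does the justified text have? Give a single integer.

Line 1: ['dirty', 'take'] (min_width=10, slack=5)
Line 2: ['bridge', 'cherry'] (min_width=13, slack=2)
Line 3: ['ocean', 'one'] (min_width=9, slack=6)
Line 4: ['bedroom', 'the'] (min_width=11, slack=4)
Line 5: ['read', 'go', 'quickly'] (min_width=15, slack=0)
Line 6: ['rock', 'tired'] (min_width=10, slack=5)
Line 7: ['water', 'owl', 'were'] (min_width=14, slack=1)
Line 8: ['a', 'gentle', 'clean'] (min_width=14, slack=1)
Line 9: ['take', 'library'] (min_width=12, slack=3)
Total lines: 9

Answer: 9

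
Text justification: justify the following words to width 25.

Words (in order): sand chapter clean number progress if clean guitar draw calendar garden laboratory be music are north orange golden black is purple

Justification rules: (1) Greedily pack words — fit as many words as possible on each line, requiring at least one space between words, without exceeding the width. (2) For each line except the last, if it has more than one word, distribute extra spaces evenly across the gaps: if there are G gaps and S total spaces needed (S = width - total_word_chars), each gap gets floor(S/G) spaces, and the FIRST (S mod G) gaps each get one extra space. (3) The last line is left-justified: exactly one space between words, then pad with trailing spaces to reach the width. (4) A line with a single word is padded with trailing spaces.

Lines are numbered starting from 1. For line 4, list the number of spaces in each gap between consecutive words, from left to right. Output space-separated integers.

Line 1: ['sand', 'chapter', 'clean', 'number'] (min_width=25, slack=0)
Line 2: ['progress', 'if', 'clean', 'guitar'] (min_width=24, slack=1)
Line 3: ['draw', 'calendar', 'garden'] (min_width=20, slack=5)
Line 4: ['laboratory', 'be', 'music', 'are'] (min_width=23, slack=2)
Line 5: ['north', 'orange', 'golden', 'black'] (min_width=25, slack=0)
Line 6: ['is', 'purple'] (min_width=9, slack=16)

Answer: 2 2 1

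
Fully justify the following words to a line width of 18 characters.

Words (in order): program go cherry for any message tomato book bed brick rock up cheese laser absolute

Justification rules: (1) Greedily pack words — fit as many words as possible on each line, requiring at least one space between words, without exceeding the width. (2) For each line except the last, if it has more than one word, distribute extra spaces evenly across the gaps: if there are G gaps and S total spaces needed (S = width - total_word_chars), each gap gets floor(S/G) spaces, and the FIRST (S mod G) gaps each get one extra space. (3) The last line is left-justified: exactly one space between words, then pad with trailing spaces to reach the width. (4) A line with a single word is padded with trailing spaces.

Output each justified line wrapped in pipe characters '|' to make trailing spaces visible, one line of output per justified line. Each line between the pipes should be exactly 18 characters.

Answer: |program  go cherry|
|for   any  message|
|tomato   book  bed|
|brick    rock   up|
|cheese       laser|
|absolute          |

Derivation:
Line 1: ['program', 'go', 'cherry'] (min_width=17, slack=1)
Line 2: ['for', 'any', 'message'] (min_width=15, slack=3)
Line 3: ['tomato', 'book', 'bed'] (min_width=15, slack=3)
Line 4: ['brick', 'rock', 'up'] (min_width=13, slack=5)
Line 5: ['cheese', 'laser'] (min_width=12, slack=6)
Line 6: ['absolute'] (min_width=8, slack=10)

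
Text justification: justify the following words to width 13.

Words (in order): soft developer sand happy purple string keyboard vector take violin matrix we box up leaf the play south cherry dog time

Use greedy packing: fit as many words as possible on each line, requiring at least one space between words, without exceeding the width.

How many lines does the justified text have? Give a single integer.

Answer: 11

Derivation:
Line 1: ['soft'] (min_width=4, slack=9)
Line 2: ['developer'] (min_width=9, slack=4)
Line 3: ['sand', 'happy'] (min_width=10, slack=3)
Line 4: ['purple', 'string'] (min_width=13, slack=0)
Line 5: ['keyboard'] (min_width=8, slack=5)
Line 6: ['vector', 'take'] (min_width=11, slack=2)
Line 7: ['violin', 'matrix'] (min_width=13, slack=0)
Line 8: ['we', 'box', 'up'] (min_width=9, slack=4)
Line 9: ['leaf', 'the', 'play'] (min_width=13, slack=0)
Line 10: ['south', 'cherry'] (min_width=12, slack=1)
Line 11: ['dog', 'time'] (min_width=8, slack=5)
Total lines: 11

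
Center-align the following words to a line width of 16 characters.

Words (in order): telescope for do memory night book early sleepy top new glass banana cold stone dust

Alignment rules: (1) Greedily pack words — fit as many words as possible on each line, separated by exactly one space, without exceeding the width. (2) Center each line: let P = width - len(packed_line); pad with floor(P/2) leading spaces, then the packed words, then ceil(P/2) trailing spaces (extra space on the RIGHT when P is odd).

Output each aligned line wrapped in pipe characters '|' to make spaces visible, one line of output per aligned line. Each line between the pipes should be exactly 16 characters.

Answer: |telescope for do|
|  memory night  |
|   book early   |
| sleepy top new |
|  glass banana  |
|cold stone dust |

Derivation:
Line 1: ['telescope', 'for', 'do'] (min_width=16, slack=0)
Line 2: ['memory', 'night'] (min_width=12, slack=4)
Line 3: ['book', 'early'] (min_width=10, slack=6)
Line 4: ['sleepy', 'top', 'new'] (min_width=14, slack=2)
Line 5: ['glass', 'banana'] (min_width=12, slack=4)
Line 6: ['cold', 'stone', 'dust'] (min_width=15, slack=1)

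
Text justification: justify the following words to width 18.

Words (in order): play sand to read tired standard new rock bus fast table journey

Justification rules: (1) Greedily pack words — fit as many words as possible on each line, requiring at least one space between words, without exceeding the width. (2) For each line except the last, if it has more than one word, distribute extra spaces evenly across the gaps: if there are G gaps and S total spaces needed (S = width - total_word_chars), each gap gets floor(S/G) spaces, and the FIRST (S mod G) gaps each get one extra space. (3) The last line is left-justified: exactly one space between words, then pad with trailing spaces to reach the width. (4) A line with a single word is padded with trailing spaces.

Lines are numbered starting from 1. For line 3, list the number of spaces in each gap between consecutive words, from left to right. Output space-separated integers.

Answer: 4 3

Derivation:
Line 1: ['play', 'sand', 'to', 'read'] (min_width=17, slack=1)
Line 2: ['tired', 'standard', 'new'] (min_width=18, slack=0)
Line 3: ['rock', 'bus', 'fast'] (min_width=13, slack=5)
Line 4: ['table', 'journey'] (min_width=13, slack=5)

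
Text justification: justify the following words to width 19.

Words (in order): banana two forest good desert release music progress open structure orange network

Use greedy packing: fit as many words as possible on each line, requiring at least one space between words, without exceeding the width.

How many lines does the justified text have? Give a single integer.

Line 1: ['banana', 'two', 'forest'] (min_width=17, slack=2)
Line 2: ['good', 'desert', 'release'] (min_width=19, slack=0)
Line 3: ['music', 'progress', 'open'] (min_width=19, slack=0)
Line 4: ['structure', 'orange'] (min_width=16, slack=3)
Line 5: ['network'] (min_width=7, slack=12)
Total lines: 5

Answer: 5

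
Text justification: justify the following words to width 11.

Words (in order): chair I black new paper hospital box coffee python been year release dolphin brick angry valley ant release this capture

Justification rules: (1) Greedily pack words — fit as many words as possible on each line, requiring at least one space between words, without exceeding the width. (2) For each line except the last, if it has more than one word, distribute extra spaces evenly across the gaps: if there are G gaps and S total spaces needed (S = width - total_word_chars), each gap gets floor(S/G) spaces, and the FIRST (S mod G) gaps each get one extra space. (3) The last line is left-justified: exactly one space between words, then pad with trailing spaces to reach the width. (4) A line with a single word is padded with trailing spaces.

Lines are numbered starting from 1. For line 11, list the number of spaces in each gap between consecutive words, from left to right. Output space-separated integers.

Line 1: ['chair', 'I'] (min_width=7, slack=4)
Line 2: ['black', 'new'] (min_width=9, slack=2)
Line 3: ['paper'] (min_width=5, slack=6)
Line 4: ['hospital'] (min_width=8, slack=3)
Line 5: ['box', 'coffee'] (min_width=10, slack=1)
Line 6: ['python', 'been'] (min_width=11, slack=0)
Line 7: ['year'] (min_width=4, slack=7)
Line 8: ['release'] (min_width=7, slack=4)
Line 9: ['dolphin'] (min_width=7, slack=4)
Line 10: ['brick', 'angry'] (min_width=11, slack=0)
Line 11: ['valley', 'ant'] (min_width=10, slack=1)
Line 12: ['release'] (min_width=7, slack=4)
Line 13: ['this'] (min_width=4, slack=7)
Line 14: ['capture'] (min_width=7, slack=4)

Answer: 2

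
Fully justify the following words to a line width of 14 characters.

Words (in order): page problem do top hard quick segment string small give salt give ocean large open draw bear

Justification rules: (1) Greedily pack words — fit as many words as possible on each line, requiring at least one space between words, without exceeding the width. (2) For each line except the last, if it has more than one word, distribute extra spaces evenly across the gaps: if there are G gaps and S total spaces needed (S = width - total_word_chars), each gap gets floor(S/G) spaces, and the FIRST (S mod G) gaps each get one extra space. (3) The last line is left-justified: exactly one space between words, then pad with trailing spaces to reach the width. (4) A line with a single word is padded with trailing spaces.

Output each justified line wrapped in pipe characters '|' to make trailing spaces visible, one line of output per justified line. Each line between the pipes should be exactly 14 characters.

Line 1: ['page', 'problem'] (min_width=12, slack=2)
Line 2: ['do', 'top', 'hard'] (min_width=11, slack=3)
Line 3: ['quick', 'segment'] (min_width=13, slack=1)
Line 4: ['string', 'small'] (min_width=12, slack=2)
Line 5: ['give', 'salt', 'give'] (min_width=14, slack=0)
Line 6: ['ocean', 'large'] (min_width=11, slack=3)
Line 7: ['open', 'draw', 'bear'] (min_width=14, slack=0)

Answer: |page   problem|
|do   top  hard|
|quick  segment|
|string   small|
|give salt give|
|ocean    large|
|open draw bear|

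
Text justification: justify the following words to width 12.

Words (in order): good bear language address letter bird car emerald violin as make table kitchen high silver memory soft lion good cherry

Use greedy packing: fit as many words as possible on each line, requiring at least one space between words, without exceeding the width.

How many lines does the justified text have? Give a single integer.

Line 1: ['good', 'bear'] (min_width=9, slack=3)
Line 2: ['language'] (min_width=8, slack=4)
Line 3: ['address'] (min_width=7, slack=5)
Line 4: ['letter', 'bird'] (min_width=11, slack=1)
Line 5: ['car', 'emerald'] (min_width=11, slack=1)
Line 6: ['violin', 'as'] (min_width=9, slack=3)
Line 7: ['make', 'table'] (min_width=10, slack=2)
Line 8: ['kitchen', 'high'] (min_width=12, slack=0)
Line 9: ['silver'] (min_width=6, slack=6)
Line 10: ['memory', 'soft'] (min_width=11, slack=1)
Line 11: ['lion', 'good'] (min_width=9, slack=3)
Line 12: ['cherry'] (min_width=6, slack=6)
Total lines: 12

Answer: 12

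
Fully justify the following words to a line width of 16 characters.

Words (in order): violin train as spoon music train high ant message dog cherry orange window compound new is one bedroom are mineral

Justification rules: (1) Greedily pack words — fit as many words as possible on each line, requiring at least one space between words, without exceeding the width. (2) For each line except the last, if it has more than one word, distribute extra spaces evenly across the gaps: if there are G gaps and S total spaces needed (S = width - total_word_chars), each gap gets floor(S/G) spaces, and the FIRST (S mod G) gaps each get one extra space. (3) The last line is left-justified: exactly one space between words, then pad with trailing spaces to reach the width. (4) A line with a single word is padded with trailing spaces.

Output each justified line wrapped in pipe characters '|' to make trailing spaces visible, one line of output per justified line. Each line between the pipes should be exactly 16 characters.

Answer: |violin  train as|
|spoon      music|
|train  high  ant|
|message      dog|
|cherry    orange|
|window  compound|
|new    is    one|
|bedroom      are|
|mineral         |

Derivation:
Line 1: ['violin', 'train', 'as'] (min_width=15, slack=1)
Line 2: ['spoon', 'music'] (min_width=11, slack=5)
Line 3: ['train', 'high', 'ant'] (min_width=14, slack=2)
Line 4: ['message', 'dog'] (min_width=11, slack=5)
Line 5: ['cherry', 'orange'] (min_width=13, slack=3)
Line 6: ['window', 'compound'] (min_width=15, slack=1)
Line 7: ['new', 'is', 'one'] (min_width=10, slack=6)
Line 8: ['bedroom', 'are'] (min_width=11, slack=5)
Line 9: ['mineral'] (min_width=7, slack=9)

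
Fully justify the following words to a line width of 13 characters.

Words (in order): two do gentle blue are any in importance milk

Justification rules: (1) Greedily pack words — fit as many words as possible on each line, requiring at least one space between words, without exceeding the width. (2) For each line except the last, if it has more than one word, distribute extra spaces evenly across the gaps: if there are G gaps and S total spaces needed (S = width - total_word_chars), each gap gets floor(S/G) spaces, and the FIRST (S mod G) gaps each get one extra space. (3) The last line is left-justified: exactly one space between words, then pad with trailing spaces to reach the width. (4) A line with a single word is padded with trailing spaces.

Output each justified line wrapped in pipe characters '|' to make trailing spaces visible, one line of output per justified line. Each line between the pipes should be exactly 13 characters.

Line 1: ['two', 'do', 'gentle'] (min_width=13, slack=0)
Line 2: ['blue', 'are', 'any'] (min_width=12, slack=1)
Line 3: ['in', 'importance'] (min_width=13, slack=0)
Line 4: ['milk'] (min_width=4, slack=9)

Answer: |two do gentle|
|blue  are any|
|in importance|
|milk         |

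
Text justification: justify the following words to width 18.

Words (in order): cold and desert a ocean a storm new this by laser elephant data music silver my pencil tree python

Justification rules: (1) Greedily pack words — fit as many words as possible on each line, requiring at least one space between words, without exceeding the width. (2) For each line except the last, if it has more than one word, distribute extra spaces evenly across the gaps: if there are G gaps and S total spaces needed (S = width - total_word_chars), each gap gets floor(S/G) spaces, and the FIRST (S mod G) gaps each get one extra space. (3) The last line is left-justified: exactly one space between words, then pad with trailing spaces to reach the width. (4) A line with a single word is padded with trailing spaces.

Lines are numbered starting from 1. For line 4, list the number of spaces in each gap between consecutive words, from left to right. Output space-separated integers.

Answer: 6

Derivation:
Line 1: ['cold', 'and', 'desert', 'a'] (min_width=17, slack=1)
Line 2: ['ocean', 'a', 'storm', 'new'] (min_width=17, slack=1)
Line 3: ['this', 'by', 'laser'] (min_width=13, slack=5)
Line 4: ['elephant', 'data'] (min_width=13, slack=5)
Line 5: ['music', 'silver', 'my'] (min_width=15, slack=3)
Line 6: ['pencil', 'tree', 'python'] (min_width=18, slack=0)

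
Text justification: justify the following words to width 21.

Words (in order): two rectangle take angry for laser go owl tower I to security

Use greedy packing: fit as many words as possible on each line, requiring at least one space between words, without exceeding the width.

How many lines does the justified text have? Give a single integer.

Answer: 4

Derivation:
Line 1: ['two', 'rectangle', 'take'] (min_width=18, slack=3)
Line 2: ['angry', 'for', 'laser', 'go'] (min_width=18, slack=3)
Line 3: ['owl', 'tower', 'I', 'to'] (min_width=14, slack=7)
Line 4: ['security'] (min_width=8, slack=13)
Total lines: 4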